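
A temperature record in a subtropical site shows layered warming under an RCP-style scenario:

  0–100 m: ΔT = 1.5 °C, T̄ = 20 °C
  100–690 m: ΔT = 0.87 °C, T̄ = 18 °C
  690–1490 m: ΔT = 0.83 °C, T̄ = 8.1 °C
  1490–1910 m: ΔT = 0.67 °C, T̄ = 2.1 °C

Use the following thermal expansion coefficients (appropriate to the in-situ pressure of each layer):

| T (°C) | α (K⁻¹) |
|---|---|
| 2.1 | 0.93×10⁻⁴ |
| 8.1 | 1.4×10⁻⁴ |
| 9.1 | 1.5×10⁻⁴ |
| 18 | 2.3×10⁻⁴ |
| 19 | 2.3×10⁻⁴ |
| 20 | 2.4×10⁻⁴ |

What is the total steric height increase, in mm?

Layer 1 at 20 °C → α = 2.4×10⁻⁴ K⁻¹
Layer 2 at 18 °C → α = 2.3×10⁻⁴ K⁻¹
Layer 3 at 8.1 °C → α = 1.4×10⁻⁴ K⁻¹
Layer 4 at 2.1 °C → α = 0.93×10⁻⁴ K⁻¹
0–100 m: 100 × 2.4×10⁻⁴ × 1.5 = 0.03600 m
590 × 0.87 × 2.3×10⁻⁴ = 0.118059 m
1.4×10⁻⁴ × 0.83 × 800 = 0.09296 m
1490–1910 m: 420 × 0.67 × 0.93×10⁻⁴ = 0.0261702 m
Δh = 0.03600 + 0.118059 + 0.09296 + 0.0261702 = 0.2731892 m

270 mm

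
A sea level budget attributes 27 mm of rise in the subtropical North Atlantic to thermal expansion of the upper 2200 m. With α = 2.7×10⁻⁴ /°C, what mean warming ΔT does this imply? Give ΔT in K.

about 0.0455 K

ΔT = Δh/(αH) = 0.027 / (2.7×10⁻⁴ × 2200) ≈ 0.04545 K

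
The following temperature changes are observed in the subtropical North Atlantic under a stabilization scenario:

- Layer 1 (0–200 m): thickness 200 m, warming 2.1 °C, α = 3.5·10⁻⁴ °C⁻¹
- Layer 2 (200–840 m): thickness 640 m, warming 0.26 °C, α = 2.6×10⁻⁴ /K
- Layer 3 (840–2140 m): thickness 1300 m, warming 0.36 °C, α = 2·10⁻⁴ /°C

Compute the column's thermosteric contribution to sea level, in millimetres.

Δh ≈ 284 mm

2.1 × 200 × 3.5×10⁻⁴ = 0.14700 m
200–840 m: 2.6×10⁻⁴ × 0.26 × 640 = 0.043264 m
Layer 3: 2×10⁻⁴ × 1300 × 0.36 = 0.09360 m
Δh = 0.14700 + 0.043264 + 0.09360 = 0.283864 m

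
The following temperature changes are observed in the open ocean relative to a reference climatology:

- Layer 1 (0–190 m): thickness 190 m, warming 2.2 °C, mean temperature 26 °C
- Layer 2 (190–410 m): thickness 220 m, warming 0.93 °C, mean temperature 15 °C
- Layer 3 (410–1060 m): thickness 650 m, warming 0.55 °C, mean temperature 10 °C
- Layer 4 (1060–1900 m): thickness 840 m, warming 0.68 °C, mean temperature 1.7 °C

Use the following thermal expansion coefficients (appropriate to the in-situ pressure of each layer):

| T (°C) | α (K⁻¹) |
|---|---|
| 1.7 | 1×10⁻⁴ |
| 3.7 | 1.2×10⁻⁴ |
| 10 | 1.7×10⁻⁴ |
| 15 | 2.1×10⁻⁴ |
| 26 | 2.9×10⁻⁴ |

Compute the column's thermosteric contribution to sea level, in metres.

Δh = 0.282 m

Layer 1 at 26 °C → α = 2.9×10⁻⁴ K⁻¹
Layer 2 at 15 °C → α = 2.1×10⁻⁴ K⁻¹
Layer 3 at 10 °C → α = 1.7×10⁻⁴ K⁻¹
Layer 4 at 1.7 °C → α = 1×10⁻⁴ K⁻¹
0–190 m: 190 × 2.9×10⁻⁴ × 2.2 = 0.12122 m
190–410 m: 0.93 × 2.1×10⁻⁴ × 220 = 0.042966 m
1.7×10⁻⁴ × 0.55 × 650 = 0.060775 m
0.68 × 840 × 1×10⁻⁴ = 0.05712 m
Δh = 0.12122 + 0.042966 + 0.060775 + 0.05712 = 0.282081 m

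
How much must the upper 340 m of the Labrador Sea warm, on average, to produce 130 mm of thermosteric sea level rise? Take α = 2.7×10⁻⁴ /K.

ΔT = Δh/(αH) = 0.13 / (2.7×10⁻⁴ × 340) ≈ 1.416 °C

ΔT ≈ 1.42 °C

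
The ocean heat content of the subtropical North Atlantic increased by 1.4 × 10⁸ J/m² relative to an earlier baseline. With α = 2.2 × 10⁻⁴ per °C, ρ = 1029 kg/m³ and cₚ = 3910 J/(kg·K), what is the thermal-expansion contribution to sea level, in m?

Δh = αQ/(ρcₚ) = 2.2×10⁻⁴ × 1.4×10⁸ / (1029 × 3910) ≈ 0.0076552 m

0.0077 m of thermosteric rise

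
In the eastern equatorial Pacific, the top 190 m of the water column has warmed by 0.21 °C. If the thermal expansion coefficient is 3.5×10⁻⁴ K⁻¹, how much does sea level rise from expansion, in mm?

Δh ≈ 14.0 mm

Δh = αΔT·H = 3.5×10⁻⁴ × 0.21 × 190 = 0.013965 m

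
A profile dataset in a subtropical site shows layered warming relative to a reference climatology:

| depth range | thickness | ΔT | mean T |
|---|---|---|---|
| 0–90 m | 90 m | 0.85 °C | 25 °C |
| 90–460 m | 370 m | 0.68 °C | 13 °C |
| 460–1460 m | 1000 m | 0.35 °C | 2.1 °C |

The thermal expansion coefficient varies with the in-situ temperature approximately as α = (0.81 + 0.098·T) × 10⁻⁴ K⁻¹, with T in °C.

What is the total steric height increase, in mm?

Layer 1: α = (0.81 + 0.098×25)×10⁻⁴ = 3.26×10⁻⁴ K⁻¹
Layer 2: α = (0.81 + 0.098×13)×10⁻⁴ = 2.084×10⁻⁴ K⁻¹
Layer 3: α = (0.81 + 0.098×2.1)×10⁻⁴ = 1.0158×10⁻⁴ K⁻¹
90 × 0.85 × 3.26×10⁻⁴ = 0.024939 m
0.68 × 370 × 2.084×10⁻⁴ = 0.05243344 m
Layer 3: 0.35 × 1.0158×10⁻⁴ × 1000 = 0.035553 m
Δh = 0.024939 + 0.05243344 + 0.035553 = 0.11292544 m

Δh = 113 mm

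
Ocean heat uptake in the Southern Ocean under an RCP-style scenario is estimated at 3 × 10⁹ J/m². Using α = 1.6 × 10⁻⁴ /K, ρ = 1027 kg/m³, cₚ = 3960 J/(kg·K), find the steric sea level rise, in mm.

Δh = αQ/(ρcₚ) = 1.6×10⁻⁴ × 3×10⁹ / (1027 × 3960) ≈ 0.11803 m

Δh = 118 mm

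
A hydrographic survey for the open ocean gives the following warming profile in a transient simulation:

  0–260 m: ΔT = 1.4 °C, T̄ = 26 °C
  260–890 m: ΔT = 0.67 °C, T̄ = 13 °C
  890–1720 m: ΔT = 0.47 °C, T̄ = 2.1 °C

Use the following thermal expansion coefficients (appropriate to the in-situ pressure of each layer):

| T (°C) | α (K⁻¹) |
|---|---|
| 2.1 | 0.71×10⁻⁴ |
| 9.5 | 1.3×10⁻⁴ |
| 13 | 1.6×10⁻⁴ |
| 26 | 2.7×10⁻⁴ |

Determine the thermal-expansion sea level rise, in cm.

19.4 cm of thermosteric rise

Layer 1 at 26 °C → α = 2.7×10⁻⁴ K⁻¹
Layer 2 at 13 °C → α = 1.6×10⁻⁴ K⁻¹
Layer 3 at 2.1 °C → α = 0.71×10⁻⁴ K⁻¹
260 × 2.7×10⁻⁴ × 1.4 = 0.09828 m
Layer 2: 0.67 × 630 × 1.6×10⁻⁴ = 0.067536 m
Layer 3: 830 × 0.47 × 0.71×10⁻⁴ = 0.0276971 m
Δh = 0.09828 + 0.067536 + 0.0276971 = 0.1935131 m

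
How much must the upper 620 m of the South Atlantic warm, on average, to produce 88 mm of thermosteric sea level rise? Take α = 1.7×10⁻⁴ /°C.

ΔT = Δh/(αH) = 0.088 / (1.7×10⁻⁴ × 620) ≈ 0.8349 K

ΔT ≈ 0.83 K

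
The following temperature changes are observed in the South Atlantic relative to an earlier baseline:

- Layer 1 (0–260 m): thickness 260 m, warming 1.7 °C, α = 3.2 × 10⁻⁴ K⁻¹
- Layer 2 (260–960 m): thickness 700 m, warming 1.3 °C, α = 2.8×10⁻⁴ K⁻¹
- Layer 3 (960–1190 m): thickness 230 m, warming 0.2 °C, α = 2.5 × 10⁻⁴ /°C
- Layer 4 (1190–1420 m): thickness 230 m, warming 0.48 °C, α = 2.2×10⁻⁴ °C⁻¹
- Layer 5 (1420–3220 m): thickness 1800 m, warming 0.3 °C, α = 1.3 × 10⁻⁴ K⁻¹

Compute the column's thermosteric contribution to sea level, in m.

Δh = 0.502 m

3.2×10⁻⁴ × 260 × 1.7 = 0.14144 m
1.3 × 700 × 2.8×10⁻⁴ = 0.25480 m
2.5×10⁻⁴ × 0.2 × 230 = 0.01150 m
Layer 4: 0.48 × 2.2×10⁻⁴ × 230 = 0.024288 m
0.3 × 1800 × 1.3×10⁻⁴ = 0.07020 m
Δh = 0.14144 + 0.25480 + 0.01150 + 0.024288 + 0.07020 = 0.502228 m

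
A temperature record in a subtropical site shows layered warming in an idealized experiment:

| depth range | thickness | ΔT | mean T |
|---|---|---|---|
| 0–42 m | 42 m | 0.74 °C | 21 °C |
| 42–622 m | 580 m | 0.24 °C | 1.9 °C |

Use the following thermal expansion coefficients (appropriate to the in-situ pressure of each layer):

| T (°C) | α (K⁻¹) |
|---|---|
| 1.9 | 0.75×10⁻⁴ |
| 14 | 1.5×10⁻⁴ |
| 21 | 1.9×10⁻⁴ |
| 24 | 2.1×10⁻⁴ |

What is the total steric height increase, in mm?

Δh = 16 mm

Layer 1 at 21 °C → α = 1.9×10⁻⁴ K⁻¹
Layer 2 at 1.9 °C → α = 0.75×10⁻⁴ K⁻¹
Layer 1: 42 × 1.9×10⁻⁴ × 0.74 = 0.0059052 m
Layer 2: 580 × 0.24 × 0.75×10⁻⁴ = 0.01044 m
Δh = 0.0059052 + 0.01044 = 0.0163452 m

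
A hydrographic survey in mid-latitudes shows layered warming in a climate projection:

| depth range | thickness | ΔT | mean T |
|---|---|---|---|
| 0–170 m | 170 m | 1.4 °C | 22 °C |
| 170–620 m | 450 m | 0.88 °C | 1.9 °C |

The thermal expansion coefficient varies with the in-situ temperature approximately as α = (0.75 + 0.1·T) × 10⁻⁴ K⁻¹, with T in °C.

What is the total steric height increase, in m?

Layer 1: α = (0.75 + 0.1×22)×10⁻⁴ = 2.95×10⁻⁴ K⁻¹
Layer 2: α = (0.75 + 0.1×1.9)×10⁻⁴ = 0.94×10⁻⁴ K⁻¹
170 × 1.4 × 2.95×10⁻⁴ = 0.07021 m
0.94×10⁻⁴ × 450 × 0.88 = 0.037224 m
Δh = 0.07021 + 0.037224 = 0.107434 m ≈ 0.107 m

0.107 m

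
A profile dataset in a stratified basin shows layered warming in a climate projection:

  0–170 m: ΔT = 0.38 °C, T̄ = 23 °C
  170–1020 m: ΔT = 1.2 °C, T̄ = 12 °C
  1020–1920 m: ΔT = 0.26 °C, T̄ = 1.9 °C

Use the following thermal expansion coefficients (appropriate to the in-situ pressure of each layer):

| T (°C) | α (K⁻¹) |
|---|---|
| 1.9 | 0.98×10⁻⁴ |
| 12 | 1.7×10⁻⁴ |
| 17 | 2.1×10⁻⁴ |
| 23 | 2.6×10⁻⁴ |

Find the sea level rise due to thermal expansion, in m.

Δh = 0.213 m

Layer 1 at 23 °C → α = 2.6×10⁻⁴ K⁻¹
Layer 2 at 12 °C → α = 1.7×10⁻⁴ K⁻¹
Layer 3 at 1.9 °C → α = 0.98×10⁻⁴ K⁻¹
2.6×10⁻⁴ × 170 × 0.38 = 0.016796 m
170–1020 m: 1.7×10⁻⁴ × 1.2 × 850 = 0.17340 m
1020–1920 m: 0.98×10⁻⁴ × 0.26 × 900 = 0.022932 m
Δh = 0.016796 + 0.17340 + 0.022932 = 0.213128 m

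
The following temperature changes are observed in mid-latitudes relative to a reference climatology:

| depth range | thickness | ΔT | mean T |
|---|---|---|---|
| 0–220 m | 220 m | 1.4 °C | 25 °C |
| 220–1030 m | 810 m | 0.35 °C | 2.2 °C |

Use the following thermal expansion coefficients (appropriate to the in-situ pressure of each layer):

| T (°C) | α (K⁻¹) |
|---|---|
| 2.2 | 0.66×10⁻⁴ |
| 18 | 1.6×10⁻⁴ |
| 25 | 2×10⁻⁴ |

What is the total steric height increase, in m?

Layer 1 at 25 °C → α = 2×10⁻⁴ K⁻¹
Layer 2 at 2.2 °C → α = 0.66×10⁻⁴ K⁻¹
220 × 2×10⁻⁴ × 1.4 = 0.06160 m
0.35 × 0.66×10⁻⁴ × 810 = 0.018711 m
Δh = 0.06160 + 0.018711 = 0.080311 m

Δh = 0.080 m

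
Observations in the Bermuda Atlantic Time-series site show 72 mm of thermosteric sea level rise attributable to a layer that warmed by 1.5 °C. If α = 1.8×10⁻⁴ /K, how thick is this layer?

H = Δh/(αΔT) = 0.072 / (1.8×10⁻⁴ × 1.5) ≈ 266.7 m

about 267 m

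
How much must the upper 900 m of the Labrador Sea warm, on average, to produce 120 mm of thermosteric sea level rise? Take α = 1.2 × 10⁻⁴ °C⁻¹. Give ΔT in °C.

1.11 °C

ΔT = Δh/(αH) = 0.12 / (1.2×10⁻⁴ × 900) ≈ 1.111 °C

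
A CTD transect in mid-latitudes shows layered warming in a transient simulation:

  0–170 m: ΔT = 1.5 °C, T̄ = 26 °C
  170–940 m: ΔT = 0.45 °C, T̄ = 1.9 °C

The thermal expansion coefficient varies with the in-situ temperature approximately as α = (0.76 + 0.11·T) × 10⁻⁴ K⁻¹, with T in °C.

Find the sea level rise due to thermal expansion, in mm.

Layer 1: α = (0.76 + 0.11×26)×10⁻⁴ = 3.62×10⁻⁴ K⁻¹
Layer 2: α = (0.76 + 0.11×1.9)×10⁻⁴ = 0.969×10⁻⁴ K⁻¹
0–170 m: 1.5 × 3.62×10⁻⁴ × 170 = 0.09231 m
0.45 × 0.969×10⁻⁴ × 770 = 0.03357585 m
Δh = 0.09231 + 0.03357585 = 0.12588585 m ≈ 126 mm

Δh ≈ 126 mm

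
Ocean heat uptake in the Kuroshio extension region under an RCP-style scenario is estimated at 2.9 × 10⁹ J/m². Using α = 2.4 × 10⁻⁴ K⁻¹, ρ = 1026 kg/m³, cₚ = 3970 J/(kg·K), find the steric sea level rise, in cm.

17.1 cm of thermosteric rise

Δh = αQ/(ρcₚ) = 2.4×10⁻⁴ × 2.9×10⁹ / (1026 × 3970) ≈ 0.17087 m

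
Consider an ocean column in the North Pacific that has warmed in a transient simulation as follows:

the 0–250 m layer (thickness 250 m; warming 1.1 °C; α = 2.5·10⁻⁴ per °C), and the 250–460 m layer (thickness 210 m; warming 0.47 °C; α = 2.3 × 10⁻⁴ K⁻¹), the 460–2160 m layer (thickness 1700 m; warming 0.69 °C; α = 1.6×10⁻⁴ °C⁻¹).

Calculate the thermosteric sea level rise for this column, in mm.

279 mm of thermosteric rise

250 × 1.1 × 2.5×10⁻⁴ = 0.06875 m
0.47 × 2.3×10⁻⁴ × 210 = 0.022701 m
1.6×10⁻⁴ × 1700 × 0.69 = 0.18768 m
Δh = 0.06875 + 0.022701 + 0.18768 = 0.279131 m ≈ 279 mm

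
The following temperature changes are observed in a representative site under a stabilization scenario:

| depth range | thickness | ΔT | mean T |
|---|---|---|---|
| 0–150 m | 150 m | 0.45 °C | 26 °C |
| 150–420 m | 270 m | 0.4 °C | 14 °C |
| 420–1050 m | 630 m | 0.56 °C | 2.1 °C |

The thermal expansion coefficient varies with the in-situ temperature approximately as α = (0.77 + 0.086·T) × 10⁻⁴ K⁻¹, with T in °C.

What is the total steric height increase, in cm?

Δh = 7.51 cm

Layer 1: α = (0.77 + 0.086×26)×10⁻⁴ = 3.006×10⁻⁴ K⁻¹
Layer 2: α = (0.77 + 0.086×14)×10⁻⁴ = 1.974×10⁻⁴ K⁻¹
Layer 3: α = (0.77 + 0.086×2.1)×10⁻⁴ = 0.9506×10⁻⁴ K⁻¹
150 × 3.006×10⁻⁴ × 0.45 = 0.0202905 m
150–420 m: 0.4 × 1.974×10⁻⁴ × 270 = 0.0213192 m
420–1050 m: 0.56 × 0.9506×10⁻⁴ × 630 = 0.033537168 m
Δh = 0.0202905 + 0.0213192 + 0.033537168 = 0.075146868 m ≈ 7.51 cm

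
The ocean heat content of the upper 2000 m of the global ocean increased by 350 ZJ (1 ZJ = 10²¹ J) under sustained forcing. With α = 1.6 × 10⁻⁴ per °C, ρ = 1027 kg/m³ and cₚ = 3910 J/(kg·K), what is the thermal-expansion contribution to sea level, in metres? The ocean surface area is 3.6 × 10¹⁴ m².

Per unit area: Q = 350×10²¹ / (3.6×10¹⁴) ≈ 9.722×10⁸ J/m²
Δh = αQ/(ρcₚ) = 1.6×10⁻⁴ × 9.722×10⁸ / (1027 × 3910) ≈ 0.038737 m

Δh ≈ 0.0387 m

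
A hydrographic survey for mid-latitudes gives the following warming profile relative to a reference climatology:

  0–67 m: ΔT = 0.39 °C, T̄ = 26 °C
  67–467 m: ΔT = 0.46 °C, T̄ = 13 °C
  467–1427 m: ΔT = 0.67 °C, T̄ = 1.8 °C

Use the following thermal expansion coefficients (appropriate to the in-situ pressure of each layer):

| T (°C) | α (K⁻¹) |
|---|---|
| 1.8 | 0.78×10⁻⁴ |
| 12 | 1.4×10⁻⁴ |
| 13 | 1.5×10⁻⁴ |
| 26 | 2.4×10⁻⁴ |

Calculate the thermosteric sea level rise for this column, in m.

Layer 1 at 26 °C → α = 2.4×10⁻⁴ K⁻¹
Layer 2 at 13 °C → α = 1.5×10⁻⁴ K⁻¹
Layer 3 at 1.8 °C → α = 0.78×10⁻⁴ K⁻¹
Layer 1: 0.39 × 67 × 2.4×10⁻⁴ = 0.0062712 m
Layer 2: 0.46 × 400 × 1.5×10⁻⁴ = 0.02760 m
960 × 0.78×10⁻⁴ × 0.67 = 0.0501696 m
Δh = 0.0062712 + 0.02760 + 0.0501696 = 0.0840408 m ≈ 0.0840 m

Δh ≈ 0.0840 m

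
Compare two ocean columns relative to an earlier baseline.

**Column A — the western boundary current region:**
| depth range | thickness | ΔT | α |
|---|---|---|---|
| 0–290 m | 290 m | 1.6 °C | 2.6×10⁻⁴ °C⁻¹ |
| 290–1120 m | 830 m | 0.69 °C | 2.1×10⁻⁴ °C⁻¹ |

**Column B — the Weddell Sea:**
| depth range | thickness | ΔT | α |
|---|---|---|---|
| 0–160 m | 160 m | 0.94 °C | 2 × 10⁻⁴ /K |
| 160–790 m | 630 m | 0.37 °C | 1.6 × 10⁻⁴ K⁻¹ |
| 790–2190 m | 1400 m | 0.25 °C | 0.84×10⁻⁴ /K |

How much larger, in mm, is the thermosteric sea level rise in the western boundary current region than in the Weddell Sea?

A 0–290 m: 290 × 2.6×10⁻⁴ × 1.6 = 0.12064 m
A 0.69 × 830 × 2.1×10⁻⁴ = 0.120267 m
A total: 0.240907 m
B 2×10⁻⁴ × 160 × 0.94 = 0.03008 m
B 160–790 m: 1.6×10⁻⁴ × 630 × 0.37 = 0.037296 m
B Layer 3: 0.84×10⁻⁴ × 0.25 × 1400 = 0.02940 m
B total: 0.096776 m
Difference: 0.240907 − 0.096776 = 0.144131 m

Δh_A − Δh_B ≈ 144 mm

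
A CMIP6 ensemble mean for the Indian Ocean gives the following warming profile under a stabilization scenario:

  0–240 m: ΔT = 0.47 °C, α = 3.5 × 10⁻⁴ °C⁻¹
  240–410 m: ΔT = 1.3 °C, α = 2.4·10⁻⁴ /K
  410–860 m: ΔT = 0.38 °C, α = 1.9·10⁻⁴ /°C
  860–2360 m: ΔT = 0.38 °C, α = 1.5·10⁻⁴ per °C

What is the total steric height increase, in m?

Layer 1: 240 × 3.5×10⁻⁴ × 0.47 = 0.03948 m
Layer 2: 170 × 2.4×10⁻⁴ × 1.3 = 0.05304 m
1.9×10⁻⁴ × 0.38 × 450 = 0.03249 m
1.5×10⁻⁴ × 0.38 × 1500 = 0.08550 m
Δh = 0.03948 + 0.05304 + 0.03249 + 0.08550 = 0.21051 m ≈ 0.211 m

Δh = 0.211 m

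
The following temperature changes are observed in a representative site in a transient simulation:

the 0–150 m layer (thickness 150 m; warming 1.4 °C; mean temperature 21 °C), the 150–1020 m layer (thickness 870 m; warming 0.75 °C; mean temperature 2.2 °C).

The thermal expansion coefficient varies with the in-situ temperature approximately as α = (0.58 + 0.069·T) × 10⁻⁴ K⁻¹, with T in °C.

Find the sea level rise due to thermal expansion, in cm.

about 9.04 cm

Layer 1: α = (0.58 + 0.069×21)×10⁻⁴ = 2.029×10⁻⁴ K⁻¹
Layer 2: α = (0.58 + 0.069×2.2)×10⁻⁴ = 0.7318×10⁻⁴ K⁻¹
0–150 m: 2.029×10⁻⁴ × 150 × 1.4 = 0.042609 m
150–1020 m: 870 × 0.7318×10⁻⁴ × 0.75 = 0.04774995 m
Δh = 0.042609 + 0.04774995 = 0.09035895 m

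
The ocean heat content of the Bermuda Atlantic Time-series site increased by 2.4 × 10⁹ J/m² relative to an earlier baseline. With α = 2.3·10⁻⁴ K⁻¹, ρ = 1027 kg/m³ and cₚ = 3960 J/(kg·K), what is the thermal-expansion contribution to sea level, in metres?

Δh = αQ/(ρcₚ) = 2.3×10⁻⁴ × 2.4×10⁹ / (1027 × 3960) ≈ 0.13573 m

0.14 m of thermosteric rise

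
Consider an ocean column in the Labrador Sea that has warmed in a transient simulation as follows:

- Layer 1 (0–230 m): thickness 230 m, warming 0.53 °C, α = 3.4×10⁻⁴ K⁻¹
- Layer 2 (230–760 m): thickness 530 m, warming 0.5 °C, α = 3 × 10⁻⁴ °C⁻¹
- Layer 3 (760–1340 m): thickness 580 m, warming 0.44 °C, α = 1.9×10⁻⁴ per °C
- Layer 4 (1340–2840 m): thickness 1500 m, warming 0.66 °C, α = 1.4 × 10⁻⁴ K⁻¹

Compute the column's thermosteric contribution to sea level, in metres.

0–230 m: 0.53 × 230 × 3.4×10⁻⁴ = 0.041446 m
0.5 × 530 × 3×10⁻⁴ = 0.07950 m
760–1340 m: 1.9×10⁻⁴ × 580 × 0.44 = 0.048488 m
1.4×10⁻⁴ × 1500 × 0.66 = 0.13860 m
Δh = 0.041446 + 0.07950 + 0.048488 + 0.13860 = 0.308034 m ≈ 0.31 m

about 0.31 m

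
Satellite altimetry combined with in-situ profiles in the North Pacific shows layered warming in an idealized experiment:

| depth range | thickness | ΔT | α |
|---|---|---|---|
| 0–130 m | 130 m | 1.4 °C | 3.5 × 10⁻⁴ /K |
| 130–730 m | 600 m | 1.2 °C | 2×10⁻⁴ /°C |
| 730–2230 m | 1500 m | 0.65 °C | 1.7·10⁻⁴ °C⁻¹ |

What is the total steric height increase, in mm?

Layer 1: 3.5×10⁻⁴ × 1.4 × 130 = 0.06370 m
Layer 2: 2×10⁻⁴ × 600 × 1.2 = 0.14400 m
0.65 × 1.7×10⁻⁴ × 1500 = 0.16575 m
Δh = 0.06370 + 0.14400 + 0.16575 = 0.37345 m

370 mm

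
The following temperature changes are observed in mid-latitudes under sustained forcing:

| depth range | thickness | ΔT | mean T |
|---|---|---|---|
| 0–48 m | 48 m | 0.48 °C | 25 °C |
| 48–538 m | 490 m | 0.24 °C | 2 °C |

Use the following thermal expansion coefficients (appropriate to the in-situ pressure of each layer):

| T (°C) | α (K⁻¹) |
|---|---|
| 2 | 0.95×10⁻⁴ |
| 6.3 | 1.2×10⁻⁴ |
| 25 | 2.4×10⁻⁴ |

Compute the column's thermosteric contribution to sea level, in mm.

Layer 1 at 25 °C → α = 2.4×10⁻⁴ K⁻¹
Layer 2 at 2 °C → α = 0.95×10⁻⁴ K⁻¹
0–48 m: 48 × 2.4×10⁻⁴ × 0.48 = 0.0055296 m
48–538 m: 0.95×10⁻⁴ × 0.24 × 490 = 0.011172 m
Δh = 0.0055296 + 0.011172 = 0.0167016 m ≈ 17 mm

Δh ≈ 17 mm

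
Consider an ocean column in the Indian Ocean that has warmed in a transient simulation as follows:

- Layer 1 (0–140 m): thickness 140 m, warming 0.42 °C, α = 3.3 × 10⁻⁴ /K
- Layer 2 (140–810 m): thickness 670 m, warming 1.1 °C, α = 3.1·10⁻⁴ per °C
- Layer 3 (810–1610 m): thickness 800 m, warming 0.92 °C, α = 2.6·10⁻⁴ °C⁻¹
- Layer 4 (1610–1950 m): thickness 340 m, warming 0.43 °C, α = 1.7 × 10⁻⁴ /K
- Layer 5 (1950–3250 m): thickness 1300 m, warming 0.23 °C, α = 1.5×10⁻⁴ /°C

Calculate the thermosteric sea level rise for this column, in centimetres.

50.9 cm of thermosteric rise

Layer 1: 0.42 × 140 × 3.3×10⁻⁴ = 0.019404 m
Layer 2: 670 × 1.1 × 3.1×10⁻⁴ = 0.22847 m
810–1610 m: 0.92 × 800 × 2.6×10⁻⁴ = 0.19136 m
1.7×10⁻⁴ × 340 × 0.43 = 0.024854 m
Layer 5: 1300 × 1.5×10⁻⁴ × 0.23 = 0.04485 m
Δh = 0.019404 + 0.22847 + 0.19136 + 0.024854 + 0.04485 = 0.508938 m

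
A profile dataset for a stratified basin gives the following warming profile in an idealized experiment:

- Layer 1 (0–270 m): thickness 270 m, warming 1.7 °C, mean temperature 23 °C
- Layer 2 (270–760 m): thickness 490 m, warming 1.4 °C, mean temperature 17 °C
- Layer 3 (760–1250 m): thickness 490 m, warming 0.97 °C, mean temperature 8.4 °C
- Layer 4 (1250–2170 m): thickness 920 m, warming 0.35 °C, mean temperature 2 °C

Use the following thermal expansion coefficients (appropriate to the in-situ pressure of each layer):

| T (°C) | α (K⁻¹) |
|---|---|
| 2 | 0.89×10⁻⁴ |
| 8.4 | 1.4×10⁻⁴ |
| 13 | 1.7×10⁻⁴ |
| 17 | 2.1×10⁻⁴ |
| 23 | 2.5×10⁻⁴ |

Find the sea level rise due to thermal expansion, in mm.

Layer 1 at 23 °C → α = 2.5×10⁻⁴ K⁻¹
Layer 2 at 17 °C → α = 2.1×10⁻⁴ K⁻¹
Layer 3 at 8.4 °C → α = 1.4×10⁻⁴ K⁻¹
Layer 4 at 2 °C → α = 0.89×10⁻⁴ K⁻¹
0–270 m: 2.5×10⁻⁴ × 270 × 1.7 = 0.11475 m
270–760 m: 1.4 × 2.1×10⁻⁴ × 490 = 0.14406 m
Layer 3: 0.97 × 490 × 1.4×10⁻⁴ = 0.066542 m
Layer 4: 920 × 0.89×10⁻⁴ × 0.35 = 0.028658 m
Δh = 0.11475 + 0.14406 + 0.066542 + 0.028658 = 0.35401 m

Δh ≈ 350 mm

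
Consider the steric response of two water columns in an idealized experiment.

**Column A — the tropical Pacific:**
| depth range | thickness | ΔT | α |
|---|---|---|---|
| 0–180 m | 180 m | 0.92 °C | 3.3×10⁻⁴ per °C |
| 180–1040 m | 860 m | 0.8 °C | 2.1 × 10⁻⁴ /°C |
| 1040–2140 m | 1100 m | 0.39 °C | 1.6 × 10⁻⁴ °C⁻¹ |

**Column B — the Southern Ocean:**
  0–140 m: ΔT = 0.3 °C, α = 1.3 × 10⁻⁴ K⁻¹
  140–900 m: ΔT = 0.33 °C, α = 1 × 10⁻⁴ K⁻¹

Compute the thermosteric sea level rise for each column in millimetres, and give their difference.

A 0–180 m: 3.3×10⁻⁴ × 0.92 × 180 = 0.054648 m
A Layer 2: 2.1×10⁻⁴ × 860 × 0.8 = 0.14448 m
A 0.39 × 1100 × 1.6×10⁻⁴ = 0.06864 m
A total: 0.267768 m
B 1.3×10⁻⁴ × 140 × 0.3 = 0.00546 m
B 140–900 m: 0.33 × 760 × 1×10⁻⁴ = 0.02508 m
B total: 0.03054 m
Difference: 0.267768 − 0.03054 = 0.237228 m

Δh_A ≈ 270 mm, Δh_B ≈ 31 mm; difference ≈ 240 mm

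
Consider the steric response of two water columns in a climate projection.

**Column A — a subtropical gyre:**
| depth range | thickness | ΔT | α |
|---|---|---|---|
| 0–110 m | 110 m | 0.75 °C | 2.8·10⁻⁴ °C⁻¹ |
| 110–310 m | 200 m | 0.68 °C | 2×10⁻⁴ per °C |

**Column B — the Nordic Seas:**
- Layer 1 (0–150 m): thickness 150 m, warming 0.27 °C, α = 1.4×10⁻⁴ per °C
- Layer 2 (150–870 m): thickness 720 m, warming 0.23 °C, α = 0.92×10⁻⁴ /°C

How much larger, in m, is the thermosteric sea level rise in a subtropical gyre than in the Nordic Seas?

0.0294 m larger

A Layer 1: 0.75 × 2.8×10⁻⁴ × 110 = 0.02310 m
A Layer 2: 2×10⁻⁴ × 200 × 0.68 = 0.02720 m
A total: 0.05030 m
B 1.4×10⁻⁴ × 150 × 0.27 = 0.00567 m
B 150–870 m: 720 × 0.23 × 0.92×10⁻⁴ = 0.0152352 m
B total: 0.0209052 m
Difference: 0.05030 − 0.0209052 = 0.0293948 m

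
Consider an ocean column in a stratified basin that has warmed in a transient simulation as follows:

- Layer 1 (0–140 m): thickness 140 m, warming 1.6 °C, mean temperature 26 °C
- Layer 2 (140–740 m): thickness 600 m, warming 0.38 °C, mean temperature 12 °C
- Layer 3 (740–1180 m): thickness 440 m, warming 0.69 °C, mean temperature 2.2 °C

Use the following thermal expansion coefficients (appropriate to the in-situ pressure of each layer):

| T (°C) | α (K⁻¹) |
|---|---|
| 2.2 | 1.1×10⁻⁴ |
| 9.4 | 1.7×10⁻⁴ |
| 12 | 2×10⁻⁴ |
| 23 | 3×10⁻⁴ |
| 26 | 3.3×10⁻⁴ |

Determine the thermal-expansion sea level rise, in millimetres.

153 mm of thermosteric rise

Layer 1 at 26 °C → α = 3.3×10⁻⁴ K⁻¹
Layer 2 at 12 °C → α = 2×10⁻⁴ K⁻¹
Layer 3 at 2.2 °C → α = 1.1×10⁻⁴ K⁻¹
Layer 1: 1.6 × 140 × 3.3×10⁻⁴ = 0.07392 m
140–740 m: 0.38 × 2×10⁻⁴ × 600 = 0.04560 m
740–1180 m: 1.1×10⁻⁴ × 0.69 × 440 = 0.033396 m
Δh = 0.07392 + 0.04560 + 0.033396 = 0.152916 m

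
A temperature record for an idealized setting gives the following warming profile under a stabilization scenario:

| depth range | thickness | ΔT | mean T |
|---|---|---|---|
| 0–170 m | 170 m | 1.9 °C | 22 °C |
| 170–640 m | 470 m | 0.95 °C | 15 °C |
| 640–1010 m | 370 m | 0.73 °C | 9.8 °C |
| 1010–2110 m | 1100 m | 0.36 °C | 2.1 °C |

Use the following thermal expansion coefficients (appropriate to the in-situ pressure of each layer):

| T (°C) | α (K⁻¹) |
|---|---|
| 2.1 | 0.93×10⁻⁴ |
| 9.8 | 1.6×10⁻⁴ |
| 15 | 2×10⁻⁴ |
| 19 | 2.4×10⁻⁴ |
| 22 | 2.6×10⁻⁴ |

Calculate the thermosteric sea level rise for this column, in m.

Layer 1 at 22 °C → α = 2.6×10⁻⁴ K⁻¹
Layer 2 at 15 °C → α = 2×10⁻⁴ K⁻¹
Layer 3 at 9.8 °C → α = 1.6×10⁻⁴ K⁻¹
Layer 4 at 2.1 °C → α = 0.93×10⁻⁴ K⁻¹
2.6×10⁻⁴ × 1.9 × 170 = 0.08398 m
Layer 2: 2×10⁻⁴ × 0.95 × 470 = 0.08930 m
Layer 3: 1.6×10⁻⁴ × 370 × 0.73 = 0.043216 m
1010–2110 m: 1100 × 0.93×10⁻⁴ × 0.36 = 0.036828 m
Δh = 0.08398 + 0.08930 + 0.043216 + 0.036828 = 0.253324 m ≈ 0.253 m

about 0.253 m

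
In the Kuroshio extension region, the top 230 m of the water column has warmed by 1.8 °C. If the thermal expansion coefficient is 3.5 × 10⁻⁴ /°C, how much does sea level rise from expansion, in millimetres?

145 mm

Δh = αΔT·H = 3.5×10⁻⁴ × 1.8 × 230 = 0.14490 m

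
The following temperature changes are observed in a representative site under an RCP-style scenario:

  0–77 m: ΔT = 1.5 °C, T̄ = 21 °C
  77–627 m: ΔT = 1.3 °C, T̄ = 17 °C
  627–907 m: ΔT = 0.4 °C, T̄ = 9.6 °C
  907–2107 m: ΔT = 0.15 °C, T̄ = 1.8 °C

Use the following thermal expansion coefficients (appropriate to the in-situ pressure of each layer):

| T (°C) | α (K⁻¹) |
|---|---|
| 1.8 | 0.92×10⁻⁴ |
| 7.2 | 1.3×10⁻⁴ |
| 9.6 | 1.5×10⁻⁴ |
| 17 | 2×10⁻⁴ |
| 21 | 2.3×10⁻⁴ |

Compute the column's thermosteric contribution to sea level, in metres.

0.203 m

Layer 1 at 21 °C → α = 2.3×10⁻⁴ K⁻¹
Layer 2 at 17 °C → α = 2×10⁻⁴ K⁻¹
Layer 3 at 9.6 °C → α = 1.5×10⁻⁴ K⁻¹
Layer 4 at 1.8 °C → α = 0.92×10⁻⁴ K⁻¹
Layer 1: 2.3×10⁻⁴ × 77 × 1.5 = 0.026565 m
Layer 2: 2×10⁻⁴ × 1.3 × 550 = 0.14300 m
Layer 3: 280 × 1.5×10⁻⁴ × 0.4 = 0.01680 m
1200 × 0.92×10⁻⁴ × 0.15 = 0.01656 m
Δh = 0.026565 + 0.14300 + 0.01680 + 0.01656 = 0.202925 m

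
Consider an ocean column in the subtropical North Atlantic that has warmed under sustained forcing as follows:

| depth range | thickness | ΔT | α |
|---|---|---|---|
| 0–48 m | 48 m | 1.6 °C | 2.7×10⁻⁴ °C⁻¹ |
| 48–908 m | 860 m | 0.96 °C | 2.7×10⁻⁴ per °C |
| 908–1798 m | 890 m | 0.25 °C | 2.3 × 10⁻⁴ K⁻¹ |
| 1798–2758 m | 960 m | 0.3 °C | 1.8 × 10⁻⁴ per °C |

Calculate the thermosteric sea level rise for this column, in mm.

347 mm

Layer 1: 2.7×10⁻⁴ × 48 × 1.6 = 0.020736 m
860 × 2.7×10⁻⁴ × 0.96 = 0.222912 m
Layer 3: 2.3×10⁻⁴ × 890 × 0.25 = 0.051175 m
1.8×10⁻⁴ × 960 × 0.3 = 0.05184 m
Δh = 0.020736 + 0.222912 + 0.051175 + 0.05184 = 0.346663 m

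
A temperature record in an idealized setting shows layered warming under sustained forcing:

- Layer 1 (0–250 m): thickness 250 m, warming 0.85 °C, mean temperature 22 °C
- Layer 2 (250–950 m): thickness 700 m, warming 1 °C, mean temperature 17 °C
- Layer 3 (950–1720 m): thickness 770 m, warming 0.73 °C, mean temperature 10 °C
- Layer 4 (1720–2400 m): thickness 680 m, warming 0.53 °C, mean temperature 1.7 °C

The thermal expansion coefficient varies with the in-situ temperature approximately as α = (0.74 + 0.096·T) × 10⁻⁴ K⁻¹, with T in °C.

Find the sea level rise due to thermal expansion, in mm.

Layer 1: α = (0.74 + 0.096×22)×10⁻⁴ = 2.852×10⁻⁴ K⁻¹
Layer 2: α = (0.74 + 0.096×17)×10⁻⁴ = 2.372×10⁻⁴ K⁻¹
Layer 3: α = (0.74 + 0.096×10)×10⁻⁴ = 1.7×10⁻⁴ K⁻¹
Layer 4: α = (0.74 + 0.096×1.7)×10⁻⁴ = 0.9032×10⁻⁴ K⁻¹
Layer 1: 2.852×10⁻⁴ × 0.85 × 250 = 0.060605 m
250–950 m: 700 × 1 × 2.372×10⁻⁴ = 0.16604 m
950–1720 m: 770 × 1.7×10⁻⁴ × 0.73 = 0.095557 m
Layer 4: 0.53 × 0.9032×10⁻⁴ × 680 = 0.032551328 m
Δh = 0.060605 + 0.16604 + 0.095557 + 0.032551328 = 0.354753328 m ≈ 355 mm

about 355 mm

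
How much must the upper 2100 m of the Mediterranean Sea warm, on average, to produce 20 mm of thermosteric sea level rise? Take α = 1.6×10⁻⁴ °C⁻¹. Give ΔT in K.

ΔT = Δh/(αH) = 0.02 / (1.6×10⁻⁴ × 2100) ≈ 0.05952 K

ΔT ≈ 0.0595 K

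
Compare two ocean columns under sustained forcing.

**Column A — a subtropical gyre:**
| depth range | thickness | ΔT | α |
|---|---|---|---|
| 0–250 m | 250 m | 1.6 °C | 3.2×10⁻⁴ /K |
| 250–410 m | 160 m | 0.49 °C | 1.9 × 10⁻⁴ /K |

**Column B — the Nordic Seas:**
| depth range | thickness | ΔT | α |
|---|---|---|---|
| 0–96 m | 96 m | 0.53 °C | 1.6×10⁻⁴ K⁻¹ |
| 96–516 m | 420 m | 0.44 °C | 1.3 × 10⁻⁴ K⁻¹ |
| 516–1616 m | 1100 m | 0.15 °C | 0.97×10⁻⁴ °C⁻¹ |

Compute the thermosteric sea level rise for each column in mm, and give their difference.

A 250 × 3.2×10⁻⁴ × 1.6 = 0.12800 m
A 250–410 m: 1.9×10⁻⁴ × 0.49 × 160 = 0.014896 m
A total: 0.142896 m
B 1.6×10⁻⁴ × 96 × 0.53 = 0.0081408 m
B 1.3×10⁻⁴ × 0.44 × 420 = 0.024024 m
B 0.15 × 1100 × 0.97×10⁻⁴ = 0.016005 m
B total: 0.0481698 m
Difference: 0.142896 − 0.0481698 = 0.0947262 m

A: 140 mm; B: 48 mm; difference 95 mm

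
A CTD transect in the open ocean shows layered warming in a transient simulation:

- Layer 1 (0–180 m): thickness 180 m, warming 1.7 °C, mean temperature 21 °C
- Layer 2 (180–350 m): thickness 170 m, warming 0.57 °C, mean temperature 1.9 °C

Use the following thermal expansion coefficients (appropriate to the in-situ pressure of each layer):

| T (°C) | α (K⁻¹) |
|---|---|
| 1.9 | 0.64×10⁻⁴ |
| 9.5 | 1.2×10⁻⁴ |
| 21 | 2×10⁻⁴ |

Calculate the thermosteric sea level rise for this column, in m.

0.0674 m of thermosteric rise

Layer 1 at 21 °C → α = 2×10⁻⁴ K⁻¹
Layer 2 at 1.9 °C → α = 0.64×10⁻⁴ K⁻¹
Layer 1: 2×10⁻⁴ × 1.7 × 180 = 0.06120 m
0.64×10⁻⁴ × 0.57 × 170 = 0.0062016 m
Δh = 0.06120 + 0.0062016 = 0.0674016 m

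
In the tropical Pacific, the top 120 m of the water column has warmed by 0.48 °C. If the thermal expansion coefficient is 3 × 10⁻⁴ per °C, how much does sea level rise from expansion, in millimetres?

Δh = αΔT·H = 3×10⁻⁴ × 0.48 × 120 = 0.01728 m

Δh ≈ 17.3 mm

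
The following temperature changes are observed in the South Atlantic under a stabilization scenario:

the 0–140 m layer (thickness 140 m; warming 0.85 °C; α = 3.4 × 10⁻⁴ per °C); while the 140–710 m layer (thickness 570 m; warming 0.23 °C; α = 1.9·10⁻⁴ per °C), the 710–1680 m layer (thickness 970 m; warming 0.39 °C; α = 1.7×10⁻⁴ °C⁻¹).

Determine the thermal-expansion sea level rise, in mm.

130 mm

0–140 m: 0.85 × 140 × 3.4×10⁻⁴ = 0.04046 m
0.23 × 1.9×10⁻⁴ × 570 = 0.024909 m
710–1680 m: 1.7×10⁻⁴ × 970 × 0.39 = 0.064311 m
Δh = 0.04046 + 0.024909 + 0.064311 = 0.12968 m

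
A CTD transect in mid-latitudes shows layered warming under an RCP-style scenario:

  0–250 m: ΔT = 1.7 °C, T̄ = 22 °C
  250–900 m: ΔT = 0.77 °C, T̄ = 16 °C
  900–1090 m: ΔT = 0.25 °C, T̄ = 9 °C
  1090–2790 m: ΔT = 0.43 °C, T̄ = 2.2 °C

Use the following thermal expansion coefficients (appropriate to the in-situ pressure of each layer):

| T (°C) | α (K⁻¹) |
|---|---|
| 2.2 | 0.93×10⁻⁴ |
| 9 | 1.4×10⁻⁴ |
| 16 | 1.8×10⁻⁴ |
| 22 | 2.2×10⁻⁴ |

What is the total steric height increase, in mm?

Δh ≈ 260 mm

Layer 1 at 22 °C → α = 2.2×10⁻⁴ K⁻¹
Layer 2 at 16 °C → α = 1.8×10⁻⁴ K⁻¹
Layer 3 at 9 °C → α = 1.4×10⁻⁴ K⁻¹
Layer 4 at 2.2 °C → α = 0.93×10⁻⁴ K⁻¹
0–250 m: 250 × 2.2×10⁻⁴ × 1.7 = 0.09350 m
650 × 0.77 × 1.8×10⁻⁴ = 0.09009 m
Layer 3: 0.25 × 1.4×10⁻⁴ × 190 = 0.00665 m
1700 × 0.43 × 0.93×10⁻⁴ = 0.067983 m
Δh = 0.09350 + 0.09009 + 0.00665 + 0.067983 = 0.258223 m ≈ 260 mm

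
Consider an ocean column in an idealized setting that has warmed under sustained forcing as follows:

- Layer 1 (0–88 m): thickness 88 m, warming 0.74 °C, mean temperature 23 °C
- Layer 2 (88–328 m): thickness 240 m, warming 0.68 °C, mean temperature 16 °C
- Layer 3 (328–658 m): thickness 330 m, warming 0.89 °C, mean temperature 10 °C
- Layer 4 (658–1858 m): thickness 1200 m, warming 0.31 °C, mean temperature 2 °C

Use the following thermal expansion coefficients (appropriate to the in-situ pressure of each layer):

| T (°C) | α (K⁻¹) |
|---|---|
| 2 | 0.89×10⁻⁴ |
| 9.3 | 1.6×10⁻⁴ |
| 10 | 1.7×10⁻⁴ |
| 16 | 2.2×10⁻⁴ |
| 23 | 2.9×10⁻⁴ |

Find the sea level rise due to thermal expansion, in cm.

Layer 1 at 23 °C → α = 2.9×10⁻⁴ K⁻¹
Layer 2 at 16 °C → α = 2.2×10⁻⁴ K⁻¹
Layer 3 at 10 °C → α = 1.7×10⁻⁴ K⁻¹
Layer 4 at 2 °C → α = 0.89×10⁻⁴ K⁻¹
0.74 × 2.9×10⁻⁴ × 88 = 0.0188848 m
0.68 × 240 × 2.2×10⁻⁴ = 0.035904 m
1.7×10⁻⁴ × 330 × 0.89 = 0.049929 m
Layer 4: 0.31 × 1200 × 0.89×10⁻⁴ = 0.033108 m
Δh = 0.0188848 + 0.035904 + 0.049929 + 0.033108 = 0.1378258 m ≈ 13.8 cm

Δh ≈ 13.8 cm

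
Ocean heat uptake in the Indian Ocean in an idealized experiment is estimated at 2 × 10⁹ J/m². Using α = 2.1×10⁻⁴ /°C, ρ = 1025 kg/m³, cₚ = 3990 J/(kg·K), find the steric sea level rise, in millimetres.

Δh = αQ/(ρcₚ) = 2.1×10⁻⁴ × 2×10⁹ / (1025 × 3990) ≈ 0.10270 m

103 mm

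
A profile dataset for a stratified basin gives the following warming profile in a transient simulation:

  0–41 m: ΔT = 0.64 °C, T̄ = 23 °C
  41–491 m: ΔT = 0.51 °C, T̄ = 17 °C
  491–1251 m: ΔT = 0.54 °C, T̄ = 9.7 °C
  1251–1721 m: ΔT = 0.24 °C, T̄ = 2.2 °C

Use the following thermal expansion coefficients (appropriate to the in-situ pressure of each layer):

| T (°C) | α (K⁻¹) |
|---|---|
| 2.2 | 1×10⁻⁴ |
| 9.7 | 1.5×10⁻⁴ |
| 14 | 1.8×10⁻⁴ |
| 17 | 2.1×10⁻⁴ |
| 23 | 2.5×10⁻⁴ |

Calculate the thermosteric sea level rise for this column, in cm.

13 cm of thermosteric rise

Layer 1 at 23 °C → α = 2.5×10⁻⁴ K⁻¹
Layer 2 at 17 °C → α = 2.1×10⁻⁴ K⁻¹
Layer 3 at 9.7 °C → α = 1.5×10⁻⁴ K⁻¹
Layer 4 at 2.2 °C → α = 1×10⁻⁴ K⁻¹
0.64 × 41 × 2.5×10⁻⁴ = 0.00656 m
0.51 × 450 × 2.1×10⁻⁴ = 0.048195 m
Layer 3: 760 × 0.54 × 1.5×10⁻⁴ = 0.06156 m
1×10⁻⁴ × 0.24 × 470 = 0.01128 m
Δh = 0.00656 + 0.048195 + 0.06156 + 0.01128 = 0.127595 m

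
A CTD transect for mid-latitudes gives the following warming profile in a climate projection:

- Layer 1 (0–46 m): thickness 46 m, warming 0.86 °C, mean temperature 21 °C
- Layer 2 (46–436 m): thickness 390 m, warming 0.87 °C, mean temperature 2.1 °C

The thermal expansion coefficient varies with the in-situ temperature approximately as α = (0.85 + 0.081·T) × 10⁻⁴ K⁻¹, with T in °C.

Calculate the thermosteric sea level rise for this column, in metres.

Δh = 0.0447 m

Layer 1: α = (0.85 + 0.081×21)×10⁻⁴ = 2.551×10⁻⁴ K⁻¹
Layer 2: α = (0.85 + 0.081×2.1)×10⁻⁴ = 1.0201×10⁻⁴ K⁻¹
Layer 1: 2.551×10⁻⁴ × 0.86 × 46 = 0.010091756 m
Layer 2: 390 × 0.87 × 1.0201×10⁻⁴ = 0.034611993 m
Δh = 0.010091756 + 0.034611993 = 0.044703749 m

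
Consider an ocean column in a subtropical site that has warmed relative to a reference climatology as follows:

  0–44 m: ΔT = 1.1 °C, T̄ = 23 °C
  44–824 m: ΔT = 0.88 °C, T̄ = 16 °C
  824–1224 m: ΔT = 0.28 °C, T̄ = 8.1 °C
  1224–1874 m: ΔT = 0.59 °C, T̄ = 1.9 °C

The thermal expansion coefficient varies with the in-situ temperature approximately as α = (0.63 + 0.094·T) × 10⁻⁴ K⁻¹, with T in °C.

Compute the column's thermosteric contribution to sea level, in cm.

about 21 cm

Layer 1: α = (0.63 + 0.094×23)×10⁻⁴ = 2.792×10⁻⁴ K⁻¹
Layer 2: α = (0.63 + 0.094×16)×10⁻⁴ = 2.134×10⁻⁴ K⁻¹
Layer 3: α = (0.63 + 0.094×8.1)×10⁻⁴ = 1.3914×10⁻⁴ K⁻¹
Layer 4: α = (0.63 + 0.094×1.9)×10⁻⁴ = 0.8086×10⁻⁴ K⁻¹
Layer 1: 1.1 × 44 × 2.792×10⁻⁴ = 0.01351328 m
Layer 2: 2.134×10⁻⁴ × 0.88 × 780 = 0.14647776 m
824–1224 m: 400 × 0.28 × 1.3914×10⁻⁴ = 0.01558368 m
0.8086×10⁻⁴ × 0.59 × 650 = 0.03100981 m
Δh = 0.01351328 + 0.14647776 + 0.01558368 + 0.03100981 = 0.20658453 m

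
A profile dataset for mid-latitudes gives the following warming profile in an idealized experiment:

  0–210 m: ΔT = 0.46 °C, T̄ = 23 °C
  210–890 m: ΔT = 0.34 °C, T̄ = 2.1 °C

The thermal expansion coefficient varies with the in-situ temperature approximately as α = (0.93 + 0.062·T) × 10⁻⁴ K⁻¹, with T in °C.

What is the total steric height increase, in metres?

Layer 1: α = (0.93 + 0.062×23)×10⁻⁴ = 2.356×10⁻⁴ K⁻¹
Layer 2: α = (0.93 + 0.062×2.1)×10⁻⁴ = 1.0602×10⁻⁴ K⁻¹
0–210 m: 2.356×10⁻⁴ × 0.46 × 210 = 0.02275896 m
680 × 0.34 × 1.0602×10⁻⁴ = 0.024511824 m
Δh = 0.02275896 + 0.024511824 = 0.047270784 m ≈ 0.0473 m

0.0473 m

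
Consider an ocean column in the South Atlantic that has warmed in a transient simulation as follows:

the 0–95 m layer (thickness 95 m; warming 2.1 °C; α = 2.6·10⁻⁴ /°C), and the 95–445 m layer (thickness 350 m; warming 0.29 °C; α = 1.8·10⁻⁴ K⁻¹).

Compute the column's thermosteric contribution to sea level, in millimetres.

Δh ≈ 70.1 mm

0–95 m: 2.6×10⁻⁴ × 2.1 × 95 = 0.05187 m
Layer 2: 0.29 × 1.8×10⁻⁴ × 350 = 0.01827 m
Δh = 0.05187 + 0.01827 = 0.07014 m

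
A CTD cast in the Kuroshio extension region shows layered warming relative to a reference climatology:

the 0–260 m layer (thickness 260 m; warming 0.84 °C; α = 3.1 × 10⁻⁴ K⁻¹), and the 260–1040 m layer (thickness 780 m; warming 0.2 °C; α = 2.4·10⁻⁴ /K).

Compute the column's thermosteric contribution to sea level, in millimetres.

105 mm of thermosteric rise

0–260 m: 0.84 × 3.1×10⁻⁴ × 260 = 0.067704 m
260–1040 m: 2.4×10⁻⁴ × 0.2 × 780 = 0.03744 m
Δh = 0.067704 + 0.03744 = 0.105144 m ≈ 105 mm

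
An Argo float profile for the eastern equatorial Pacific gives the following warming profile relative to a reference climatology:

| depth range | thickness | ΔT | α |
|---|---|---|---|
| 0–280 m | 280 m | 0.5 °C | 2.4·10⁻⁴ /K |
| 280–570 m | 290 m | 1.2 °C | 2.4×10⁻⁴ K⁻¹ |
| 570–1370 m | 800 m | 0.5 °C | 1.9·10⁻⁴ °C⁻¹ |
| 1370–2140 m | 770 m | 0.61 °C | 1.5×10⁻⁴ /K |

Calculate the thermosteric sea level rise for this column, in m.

Δh = 0.264 m

Layer 1: 2.4×10⁻⁴ × 280 × 0.5 = 0.03360 m
Layer 2: 2.4×10⁻⁴ × 290 × 1.2 = 0.08352 m
570–1370 m: 0.5 × 800 × 1.9×10⁻⁴ = 0.07600 m
1370–2140 m: 770 × 0.61 × 1.5×10⁻⁴ = 0.070455 m
Δh = 0.03360 + 0.08352 + 0.07600 + 0.070455 = 0.263575 m ≈ 0.264 m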